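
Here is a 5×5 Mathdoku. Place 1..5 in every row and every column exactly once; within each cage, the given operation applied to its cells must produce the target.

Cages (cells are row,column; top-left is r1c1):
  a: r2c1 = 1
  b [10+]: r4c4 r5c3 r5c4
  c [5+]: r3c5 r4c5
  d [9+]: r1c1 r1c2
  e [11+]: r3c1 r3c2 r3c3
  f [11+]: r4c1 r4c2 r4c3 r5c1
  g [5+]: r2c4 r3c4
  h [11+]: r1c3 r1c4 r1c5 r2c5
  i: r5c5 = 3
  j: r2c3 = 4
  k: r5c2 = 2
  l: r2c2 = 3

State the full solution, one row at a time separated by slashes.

Cage a is given; hence r2c1 = 1.
L is a freebie, so r2c2 = 3.
Cage j is a single given cell, which forces r2c3 = 4.
Row 2 now contains 4, which forces r2c4 = 2.
Row 2 now contains 2, leaving r2c5 = 5.
K is a freebie; hence r5c2 = 2.
Cage i is a single given cell, so r5c5 = 3.
The two cells of cage g must have sum 5, so r3c4 = 3.
The 4 cells of cage h must have sum 11, which forces r1c3 = 3.
Column 4 already has 3, which forces r1c4 = 1.
Cage h has sum 11, so r1c5 = 2.
Cage b has sum 10; hence r5c3 = 1.
Cage f has sum 11, leaving r4c1 = 3.
The 4 cells of cage f must have sum 11, leaving r4c2 = 1.
Column 3 now contains 1, which forces r4c3 = 2.
Row 4 now contains 1; hence r4c5 = 4.
Cage f has sum 11, so r5c1 = 5.
Row 5 now contains 5, leaving r5c4 = 4.
5 is placed in column 1, which forces r1c1 = 4.
Cage d needs two cells with sum 9, which forces r1c2 = 5.
Cage e needs sum 11; hence r3c1 = 2.
Cage e has sum 11, so r3c2 = 4.
Column 3 already has 2, which forces r3c3 = 5.
Column 5 already has 4, leaving r3c5 = 1.
4 is placed in row 4, so r4c4 = 5.

4 5 3 1 2 / 1 3 4 2 5 / 2 4 5 3 1 / 3 1 2 5 4 / 5 2 1 4 3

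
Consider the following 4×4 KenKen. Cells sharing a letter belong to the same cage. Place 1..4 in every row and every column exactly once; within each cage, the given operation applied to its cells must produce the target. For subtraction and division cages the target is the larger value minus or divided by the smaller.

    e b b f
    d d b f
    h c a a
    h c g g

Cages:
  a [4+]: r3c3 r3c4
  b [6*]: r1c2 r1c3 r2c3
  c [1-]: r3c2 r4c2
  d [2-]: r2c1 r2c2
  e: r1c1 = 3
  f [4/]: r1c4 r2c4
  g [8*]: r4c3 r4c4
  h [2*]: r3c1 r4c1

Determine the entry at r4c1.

Cage e is a single given cell, so r1c1 = 3.
The 3 cells of cage b must have product 6, which forces r2c3 = 3.
Column 3 now contains 3, leaving r3c3 = 1.
1 is placed in row 3; hence r3c4 = 3.
Cage b has product 6, so r1c2 = 1.
1 is placed in column 3, which forces r1c3 = 2.
1 is placed in row 1; hence r1c4 = 4.
Column 4 now contains 4, which forces r2c4 = 1.
1 is placed in row 3, which forces r3c1 = 2.
Row 3 now contains 2, which forces r3c2 = 4.
Cage h needs two cells with product 2, so r4c1 = 1.
Column 2 now contains 1, so r4c2 = 3.
Column 3 already has 2, so r4c3 = 4.
Column 4 now contains 4, leaving r4c4 = 2.
Column 1 already has 2, so r2c1 = 4.
Column 2 already has 4, leaving r2c2 = 2.
Filled in: 3 1 2 4 / 4 2 3 1 / 2 4 1 3 / 1 3 4 2.

1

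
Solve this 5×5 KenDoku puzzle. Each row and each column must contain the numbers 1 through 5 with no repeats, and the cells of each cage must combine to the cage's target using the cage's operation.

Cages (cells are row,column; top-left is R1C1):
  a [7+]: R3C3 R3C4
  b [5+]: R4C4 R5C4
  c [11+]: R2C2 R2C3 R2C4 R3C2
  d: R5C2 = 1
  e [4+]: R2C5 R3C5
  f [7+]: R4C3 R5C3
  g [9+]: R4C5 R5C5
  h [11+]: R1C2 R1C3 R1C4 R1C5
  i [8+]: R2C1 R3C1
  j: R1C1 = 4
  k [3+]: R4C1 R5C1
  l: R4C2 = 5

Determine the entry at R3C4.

5

Cage j is a single given cell, which forces R1C1 = 4.
L is a freebie; hence R4C2 = 5.
Row 4 now contains 5, leaving R4C5 = 4.
Cage d is given, leaving R5C2 = 1.
Column 5 already has 4, leaving R5C5 = 5.
The two cells of cage k must have sum 3, leaving R4C1 = 1.
Cage f's pair has sum 7; hence R4C3 = 3.
Row 4 now contains 3, which forces R4C4 = 2.
Row 5 now contains 1, leaving R5C1 = 2.
The two cells of cage f must have sum 7, leaving R5C3 = 4.
Row 5 now contains 4; hence R5C4 = 3.
The two cells of cage a must have sum 7, which forces R3C3 = 2.
Cage a needs two cells with sum 7, leaving R3C4 = 5.
Cage h has sum 11, leaving R1C3 = 5.
Column 4 already has 5, leaving R1C4 = 1.
Cage i needs two cells with sum 8; hence R2C1 = 5.
The 4 cells of cage c must have sum 11; hence R2C2 = 2.
Column 3 already has 5, so R2C3 = 1.
Column 4 already has 1, leaving R2C4 = 4.
Row 2 now contains 1, which forces R2C5 = 3.
Row 3 already has 5; hence R3C1 = 3.
Row 3 already has 3, leaving R3C2 = 4.
Column 5 already has 3; hence R3C5 = 1.
2 is placed in column 2, which forces R1C2 = 3.
Column 5 already has 3, which forces R1C5 = 2.
Completed grid: 4 3 5 1 2 / 5 2 1 4 3 / 3 4 2 5 1 / 1 5 3 2 4 / 2 1 4 3 5.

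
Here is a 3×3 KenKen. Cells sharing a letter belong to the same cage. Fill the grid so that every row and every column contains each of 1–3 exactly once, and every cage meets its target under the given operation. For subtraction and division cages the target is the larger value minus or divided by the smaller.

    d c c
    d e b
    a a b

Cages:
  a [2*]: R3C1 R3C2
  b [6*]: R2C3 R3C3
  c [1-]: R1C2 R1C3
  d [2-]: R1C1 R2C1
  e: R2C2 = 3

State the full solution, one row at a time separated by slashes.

3 2 1 / 1 3 2 / 2 1 3

Cage e is given; hence R2C2 = 3.
Row 2 now contains 3, leaving R2C3 = 2.
2 is placed in column 3, so R3C3 = 3.
The two cells of cage d must have difference 2; hence R1C1 = 3.
The two cells of cage c must have difference 1, so R1C2 = 2.
Column 3 already has 3, so R1C3 = 1.
Row 2 now contains 3, leaving R2C1 = 1.
Column 1 already has 1; hence R3C1 = 2.
Column 2 already has 2, so R3C2 = 1.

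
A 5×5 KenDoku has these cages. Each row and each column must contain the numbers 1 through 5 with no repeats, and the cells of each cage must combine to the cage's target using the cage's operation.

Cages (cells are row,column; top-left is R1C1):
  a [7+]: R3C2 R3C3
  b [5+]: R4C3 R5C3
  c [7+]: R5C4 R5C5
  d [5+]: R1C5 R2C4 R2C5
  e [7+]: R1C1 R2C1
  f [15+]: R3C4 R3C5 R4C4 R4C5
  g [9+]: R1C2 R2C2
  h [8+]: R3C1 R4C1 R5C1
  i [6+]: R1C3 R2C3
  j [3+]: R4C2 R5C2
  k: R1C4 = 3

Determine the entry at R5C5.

3

K is a freebie, so R1C4 = 3.
In column 2, 3 can only go at R3C2, so R3C2 = 3.
Cage a needs two cells with sum 7, which forces R3C3 = 4.
The only place for 4 in row 2 is R2C2.
Column 2 now contains 4, so R1C2 = 5.
5 is placed in row 1, leaving R1C3 = 1.
Row 1 already has 1, so R1C5 = 2.
1 is placed in column 3, leaving R2C3 = 5.
Row 1 already has 2, so R1C1 = 4.
The two cells of cage e must have sum 7, which forces R2C1 = 3.
Cage d has sum 5, leaving R2C4 = 2.
Cage d needs sum 5, which forces R2C5 = 1.
1 is placed in column 5; hence R3C5 = 5.
Column 4 now contains 2; hence R5C4 = 4.
Column 5 now contains 5; hence R5C5 = 3.
Row 3 already has 5, leaving R3C4 = 1.
Cage b needs two cells with sum 5; hence R4C3 = 3.
Column 4 already has 4; hence R4C4 = 5.
Column 5 already has 3, which forces R4C5 = 4.
3 is placed in row 5, so R5C3 = 2.
1 is placed in row 3, which forces R3C1 = 2.
Cage h has sum 8, leaving R4C1 = 1.
Cage j needs two cells with sum 3, leaving R4C2 = 2.
Cage h has sum 8; hence R5C1 = 5.
2 is placed in row 5, which forces R5C2 = 1.
Completed grid: 4 5 1 3 2 / 3 4 5 2 1 / 2 3 4 1 5 / 1 2 3 5 4 / 5 1 2 4 3.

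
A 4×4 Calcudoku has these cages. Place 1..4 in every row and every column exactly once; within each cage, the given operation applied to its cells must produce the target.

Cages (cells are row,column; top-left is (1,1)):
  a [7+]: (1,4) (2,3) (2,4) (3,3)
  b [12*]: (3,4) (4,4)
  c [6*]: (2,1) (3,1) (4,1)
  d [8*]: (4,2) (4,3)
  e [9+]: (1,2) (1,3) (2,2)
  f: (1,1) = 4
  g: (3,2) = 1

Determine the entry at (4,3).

4

Cage f is given; hence (1,1) = 4.
Cage g is given, so (3,2) = 1.
Cage a needs sum 7, so (1,4) = 1.
Cage e has sum 9, leaving (2,2) = 4.
Cage a needs sum 7, which forces (2,3) = 1.
4 is placed in column 2, which forces (4,2) = 2.
2 is placed in row 4, leaving (4,3) = 4.
4 is placed in row 4; hence (4,4) = 3.
2 is placed in column 2, which forces (1,2) = 3.
The 3 cells of cage e must have sum 9, so (1,3) = 2.
Column 4 already has 3, so (2,4) = 2.
Cage a has sum 7, leaving (3,3) = 3.
Column 4 already has 3; hence (3,4) = 4.
Row 4 now contains 3; hence (4,1) = 1.
Row 2 already has 2, which forces (2,1) = 3.
3 is placed in row 3; hence (3,1) = 2.
Completed grid: 4 3 2 1 / 3 4 1 2 / 2 1 3 4 / 1 2 4 3.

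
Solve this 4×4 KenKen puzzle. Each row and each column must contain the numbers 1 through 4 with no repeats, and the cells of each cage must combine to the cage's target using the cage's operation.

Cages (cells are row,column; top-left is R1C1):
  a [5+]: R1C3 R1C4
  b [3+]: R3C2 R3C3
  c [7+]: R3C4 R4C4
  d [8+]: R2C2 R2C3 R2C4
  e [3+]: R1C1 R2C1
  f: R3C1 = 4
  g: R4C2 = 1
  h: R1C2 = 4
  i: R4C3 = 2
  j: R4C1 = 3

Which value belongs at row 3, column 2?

H is a freebie, which forces R1C2 = 4.
Cage f is a single given cell; hence R3C1 = 4.
4 is placed in row 3; hence R3C4 = 3.
Cage j is a single given cell, which forces R4C1 = 3.
G is a freebie, so R4C2 = 1.
Cage i is given; hence R4C3 = 2.
3 is placed in column 4, which forces R4C4 = 4.
Cage a needs two cells with sum 5, so R1C3 = 3.
The two cells of cage a must have sum 5; hence R1C4 = 2.
1 is placed in column 2, leaving R2C2 = 3.
Cage d needs sum 8; hence R2C3 = 4.
Column 4 now contains 4, which forces R2C4 = 1.
1 is placed in column 2, leaving R3C2 = 2.
Column 3 now contains 2, so R3C3 = 1.
2 is placed in row 1, leaving R1C1 = 1.
Row 2 now contains 1, which forces R2C1 = 2.
Completed grid: 1 4 3 2 / 2 3 4 1 / 4 2 1 3 / 3 1 2 4.

2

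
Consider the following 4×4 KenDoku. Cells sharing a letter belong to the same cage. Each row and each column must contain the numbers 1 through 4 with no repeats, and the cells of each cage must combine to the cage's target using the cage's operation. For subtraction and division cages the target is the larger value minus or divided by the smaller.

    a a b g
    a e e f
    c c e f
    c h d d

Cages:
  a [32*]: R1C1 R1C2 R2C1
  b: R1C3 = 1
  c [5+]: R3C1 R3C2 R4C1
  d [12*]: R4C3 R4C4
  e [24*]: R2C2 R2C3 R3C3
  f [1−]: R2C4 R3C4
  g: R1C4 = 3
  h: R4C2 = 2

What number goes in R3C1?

The 3 cells of cage a must have product 32, which forces R1C1 = 2.
The 3 cells of cage a must have product 32, which forces R1C2 = 4.
Cage b is given, which forces R1C3 = 1.
G is a freebie; hence R1C4 = 3.
Cage a has product 32; hence R2C1 = 4.
Column 1 already has 2, so R4C1 = 1.
Cage h is a single given cell, so R4C2 = 2.
3 is placed in column 4, which forces R4C4 = 4.
2 is placed in column 2, so R2C2 = 3.
Cage e has product 24, which forces R2C3 = 2.
Row 2 now contains 2; hence R2C4 = 1.
Column 1 already has 1, which forces R3C1 = 3.
2 is placed in column 2; hence R3C2 = 1.
Cage e needs product 24; hence R3C3 = 4.
Column 4 now contains 1, leaving R3C4 = 2.
Row 4 already has 4, which forces R4C3 = 3.
Completed grid: 2 4 1 3 / 4 3 2 1 / 3 1 4 2 / 1 2 3 4.

3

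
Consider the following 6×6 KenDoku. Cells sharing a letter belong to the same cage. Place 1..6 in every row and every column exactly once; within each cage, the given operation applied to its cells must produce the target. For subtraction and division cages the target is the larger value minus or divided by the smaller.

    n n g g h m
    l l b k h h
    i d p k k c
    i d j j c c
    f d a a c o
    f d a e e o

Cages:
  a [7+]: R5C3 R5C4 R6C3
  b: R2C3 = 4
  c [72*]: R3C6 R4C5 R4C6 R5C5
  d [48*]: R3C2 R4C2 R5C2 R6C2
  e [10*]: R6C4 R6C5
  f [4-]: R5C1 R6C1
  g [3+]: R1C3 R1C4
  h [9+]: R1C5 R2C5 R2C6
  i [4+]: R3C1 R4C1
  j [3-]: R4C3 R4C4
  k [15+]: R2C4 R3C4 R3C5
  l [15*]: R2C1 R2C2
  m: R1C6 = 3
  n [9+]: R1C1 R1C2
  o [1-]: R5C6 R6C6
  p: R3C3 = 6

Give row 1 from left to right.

4 5 2 1 6 3

M is a freebie; hence R1C6 = 3.
Cage b is a single given cell, which forces R2C3 = 4.
Cage p is a single given cell, leaving R3C3 = 6.
Cage k needs sum 15, which forces R2C4 = 6.
Row 1 needs a 6, and only R1C5 is open for it.
The 4 cells of cage c must have product 72; hence R4C6 = 6.
In row 3, 3 can only go at R3C1, so R3C1 = 3.
Column 1 now contains 3, which forces R2C1 = 5.
Cage l's pair has product 15, so R2C2 = 3.
Column 1 now contains 3; hence R4C1 = 1.
5 is placed in column 1, which forces R1C1 = 4.
Cage n needs two cells with sum 9, leaving R1C2 = 5.
In row 4, 3 can only go at R4C5, so R4C5 = 3.
In row 4, 4 can only go at R4C2, so R4C2 = 4.
In row 6, 3 can only go at R6C3, so R6C3 = 3.
The 3 cells of cage a must have sum 7, leaving R5C3 = 1.
Cage a needs sum 7; hence R5C4 = 3.
Column 3 now contains 1; hence R1C3 = 2.
Cage g needs two cells with sum 3, leaving R1C4 = 1.
Column 3 now contains 2, leaving R4C3 = 5.
Row 4 now contains 5; hence R4C4 = 2.
Column 4 now contains 2, so R6C4 = 5.
5 is placed in row 6; hence R6C5 = 2.
Column 5 already has 2, leaving R2C5 = 1.
Cage h needs sum 9, leaving R2C6 = 2.
Column 4 already has 5, which forces R3C4 = 4.
The 3 cells of cage k must have sum 15; hence R3C5 = 5.
Cage c needs product 72, leaving R3C6 = 1.
Cage f needs two cells with difference 4, leaving R5C1 = 2.
Row 5 now contains 2; hence R5C2 = 6.
Column 5 already has 2, which forces R5C5 = 4.
Column 6 now contains 2, which forces R5C6 = 5.
Row 6 already has 2, leaving R6C1 = 6.
6 is placed in column 2; hence R6C2 = 1.
1 is placed in column 6, which forces R6C6 = 4.
1 is placed in row 3, so R3C2 = 2.
Completed grid: 4 5 2 1 6 3 / 5 3 4 6 1 2 / 3 2 6 4 5 1 / 1 4 5 2 3 6 / 2 6 1 3 4 5 / 6 1 3 5 2 4.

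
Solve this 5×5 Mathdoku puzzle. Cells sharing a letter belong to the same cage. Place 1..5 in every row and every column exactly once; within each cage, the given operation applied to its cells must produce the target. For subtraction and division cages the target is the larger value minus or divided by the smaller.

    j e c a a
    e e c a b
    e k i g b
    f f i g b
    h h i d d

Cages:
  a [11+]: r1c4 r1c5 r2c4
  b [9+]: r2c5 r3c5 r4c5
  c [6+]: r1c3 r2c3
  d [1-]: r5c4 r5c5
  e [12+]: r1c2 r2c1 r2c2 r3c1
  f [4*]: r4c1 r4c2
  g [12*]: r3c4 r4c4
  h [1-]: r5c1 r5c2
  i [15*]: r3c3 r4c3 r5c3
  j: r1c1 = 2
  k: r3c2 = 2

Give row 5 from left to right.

4 5 3 2 1

Cage j is given, which forces r1c1 = 2.
Cage k is a single given cell, leaving r3c2 = 2.
In row 4, 2 can only go at r4c5, so r4c5 = 2.
The only place for 5 in row 4 is r4c3.
Cage c's pair has sum 6; hence r1c3 = 4.
The two cells of cage c must have sum 6, so r2c3 = 2.
The only place for 5 in row 3 is r3c1.
In row 2, 4 can only go at r2c5, so r2c5 = 4.
Column 5 already has 4, leaving r3c5 = 3.
The 3 cells of cage a must have sum 11, leaving r1c4 = 1.
Column 5 already has 3, so r1c5 = 5.
Cage a has sum 11; hence r2c4 = 5.
Row 3 now contains 3; hence r3c3 = 1.
Row 3 now contains 3, leaving r3c4 = 4.
The two cells of cage g must have product 12, which forces r4c4 = 3.
Cage i has product 15, leaving r5c3 = 3.
Column 4 already has 4, which forces r5c4 = 2.
Column 5 now contains 5, so r5c5 = 1.
1 is placed in row 1, leaving r1c2 = 3.
Cage e has sum 12, so r2c1 = 3.
Row 2 already has 5, leaving r2c2 = 1.
Column 2 now contains 1, so r4c2 = 4.
3 is placed in row 5, leaving r5c1 = 4.
The two cells of cage h must have difference 1; hence r5c2 = 5.
Row 4 already has 4, so r4c1 = 1.
The full grid is 2 3 4 1 5 / 3 1 2 5 4 / 5 2 1 4 3 / 1 4 5 3 2 / 4 5 3 2 1.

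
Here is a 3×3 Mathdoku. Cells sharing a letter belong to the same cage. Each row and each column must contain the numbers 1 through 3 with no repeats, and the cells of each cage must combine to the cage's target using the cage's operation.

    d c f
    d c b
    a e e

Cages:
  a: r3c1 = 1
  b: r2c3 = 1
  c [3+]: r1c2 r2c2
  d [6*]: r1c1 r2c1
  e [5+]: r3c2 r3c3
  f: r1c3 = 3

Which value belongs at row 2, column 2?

Cage f is given, which forces r1c3 = 3.
Cage b is given, which forces r2c3 = 1.
Cage a is given, which forces r3c1 = 1.
Column 3 already has 3; hence r3c3 = 2.
Row 1 now contains 3, leaving r1c1 = 2.
Cage c needs two cells with sum 3, which forces r1c2 = 1.
Cage d's pair has product 6, so r2c1 = 3.
1 is placed in row 2, so r2c2 = 2.
2 is placed in row 3, so r3c2 = 3.
The full grid is 2 1 3 / 3 2 1 / 1 3 2.

2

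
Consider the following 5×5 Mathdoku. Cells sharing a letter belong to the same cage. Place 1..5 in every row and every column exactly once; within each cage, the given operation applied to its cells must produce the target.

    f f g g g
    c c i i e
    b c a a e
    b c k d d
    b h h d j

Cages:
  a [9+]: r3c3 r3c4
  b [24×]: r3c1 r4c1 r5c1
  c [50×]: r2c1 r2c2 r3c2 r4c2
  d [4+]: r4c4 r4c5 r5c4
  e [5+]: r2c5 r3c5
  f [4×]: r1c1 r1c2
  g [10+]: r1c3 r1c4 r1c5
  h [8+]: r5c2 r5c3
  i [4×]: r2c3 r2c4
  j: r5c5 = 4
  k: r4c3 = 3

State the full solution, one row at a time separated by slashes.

The 4 cells of cage c must have product 50; hence r2c1 = 5.
Cage k is given, which forces r4c3 = 3.
The 3 cells of cage d must have sum 4; hence r4c4 = 2.
The 3 cells of cage d must have sum 4; hence r4c5 = 1.
Column 3 already has 3, so r5c3 = 5.
The 3 cells of cage d must have sum 4, so r5c4 = 1.
Cage j is given, so r5c5 = 4.
Cage i's pair has product 4, which forces r2c3 = 1.
1 is placed in column 4; hence r2c4 = 4.
5 is placed in column 3, leaving r3c3 = 4.
The two cells of cage a must have sum 9; hence r3c4 = 5.
Row 4 now contains 2, leaving r4c1 = 4.
Row 4 now contains 1, which forces r4c2 = 5.
Row 5 now contains 5, leaving r5c2 = 3.
Column 1 now contains 4, leaving r1c1 = 1.
Cage f needs two cells with product 4; hence r1c2 = 4.
Column 3 already has 1; hence r1c3 = 2.
Column 4 now contains 5, so r1c4 = 3.
The 3 cells of cage g must have sum 10, which forces r1c5 = 5.
Row 2 now contains 1, leaving r2c2 = 2.
Row 2 already has 2, so r2c5 = 3.
Cage b needs product 24; hence r3c1 = 3.
Cage c needs product 50; hence r3c2 = 1.
Column 5 now contains 3, which forces r3c5 = 2.
Row 5 already has 3, leaving r5c1 = 2.

1 4 2 3 5 / 5 2 1 4 3 / 3 1 4 5 2 / 4 5 3 2 1 / 2 3 5 1 4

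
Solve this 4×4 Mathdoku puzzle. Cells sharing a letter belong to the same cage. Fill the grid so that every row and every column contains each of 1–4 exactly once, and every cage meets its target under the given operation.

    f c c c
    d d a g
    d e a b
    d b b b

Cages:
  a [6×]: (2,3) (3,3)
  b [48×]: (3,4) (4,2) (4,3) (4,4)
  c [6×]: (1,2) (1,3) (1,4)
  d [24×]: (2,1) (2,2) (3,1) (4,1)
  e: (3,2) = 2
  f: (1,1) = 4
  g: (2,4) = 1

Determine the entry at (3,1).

1

Cage f is a single given cell, leaving (1,1) = 4.
Cage g is a single given cell, which forces (2,4) = 1.
Cage e is a single given cell, which forces (3,2) = 2.
Row 3 already has 2; hence (3,3) = 3.
Row 3 already has 2; hence (3,4) = 4.
4 is placed in column 4, leaving (4,4) = 3.
Cage c needs product 6, which forces (1,2) = 3.
The 3 cells of cage c must have product 6, so (1,3) = 1.
Column 4 now contains 3, which forces (1,4) = 2.
The 4 cells of cage d must have product 24, which forces (2,1) = 3.
The 4 cells of cage d must have product 24, leaving (2,2) = 4.
3 is placed in column 3; hence (2,3) = 2.
Row 3 already has 3, so (3,1) = 1.
Cage d has product 24, so (4,1) = 2.
Column 2 already has 4, leaving (4,2) = 1.
Column 3 now contains 1, leaving (4,3) = 4.
The full grid is 4 3 1 2 / 3 4 2 1 / 1 2 3 4 / 2 1 4 3.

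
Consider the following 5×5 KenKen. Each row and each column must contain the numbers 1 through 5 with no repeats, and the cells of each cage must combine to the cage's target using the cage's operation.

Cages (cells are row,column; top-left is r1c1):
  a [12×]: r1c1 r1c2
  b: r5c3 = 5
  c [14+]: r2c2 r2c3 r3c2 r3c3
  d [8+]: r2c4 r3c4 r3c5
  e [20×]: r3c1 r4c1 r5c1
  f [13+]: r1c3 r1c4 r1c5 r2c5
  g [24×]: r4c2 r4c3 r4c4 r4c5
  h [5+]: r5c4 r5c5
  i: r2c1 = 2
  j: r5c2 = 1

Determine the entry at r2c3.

4

Cage i is given; hence r2c1 = 2.
J is a freebie; hence r5c2 = 1.
Cage b is given, leaving r5c3 = 5.
5 is placed in row 5; hence r5c1 = 4.
Column 1 now contains 4; hence r1c1 = 3.
Cage a's pair has product 12; hence r1c2 = 4.
The 4 cells of cage f must have sum 13, so r1c4 = 5.
Cage f needs sum 13, which forces r2c5 = 5.
Row 2 now contains 5, so r2c2 = 3.
The 4 cells of cage c must have sum 14, so r2c3 = 4.
Row 2 now contains 4; hence r2c4 = 1.
Cage c has sum 14, leaving r3c2 = 5.
The 4 cells of cage c must have sum 14; hence r3c3 = 2.
3 is placed in column 2, which forces r4c2 = 2.
2 is placed in column 3, leaving r1c3 = 1.
The 4 cells of cage f must have sum 13, leaving r1c5 = 2.
Row 3 now contains 5, which forces r3c1 = 1.
The 3 cells of cage e must have product 20, so r4c1 = 5.
1 is placed in column 3, leaving r4c3 = 3.
3 is placed in row 4, so r4c4 = 4.
Row 4 already has 4; hence r4c5 = 1.
2 is placed in column 5, leaving r5c5 = 3.
Column 4 already has 4, leaving r3c4 = 3.
Column 5 now contains 3, which forces r3c5 = 4.
Row 5 already has 3, so r5c4 = 2.
Completed grid: 3 4 1 5 2 / 2 3 4 1 5 / 1 5 2 3 4 / 5 2 3 4 1 / 4 1 5 2 3.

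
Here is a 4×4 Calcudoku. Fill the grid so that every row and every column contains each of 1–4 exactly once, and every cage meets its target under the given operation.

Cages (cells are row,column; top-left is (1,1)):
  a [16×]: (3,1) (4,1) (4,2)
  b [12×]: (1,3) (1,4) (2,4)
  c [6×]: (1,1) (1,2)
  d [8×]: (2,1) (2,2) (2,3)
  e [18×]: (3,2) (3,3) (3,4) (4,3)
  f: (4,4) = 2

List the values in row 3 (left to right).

The 4 cells of cage e must have product 18, which forces (4,3) = 3.
Cage f is a single given cell, which forces (4,4) = 2.
Cage a needs product 16, leaving (3,1) = 4.
The 3 cells of cage a must have product 16; hence (4,1) = 1.
Row 4 now contains 2, which forces (4,2) = 4.
1 is placed in column 1; hence (2,1) = 2.
The 3 cells of cage d must have product 8, leaving (2,2) = 1.
Cage d needs product 8; hence (2,3) = 4.
4 is placed in row 2, which forces (2,4) = 3.
3 is placed in column 4, leaving (3,4) = 1.
Column 1 now contains 2, which forces (1,1) = 3.
The two cells of cage c must have product 6, which forces (1,2) = 2.
4 is placed in column 3, which forces (1,3) = 1.
Column 4 now contains 1; hence (1,4) = 4.
Cage e needs product 18, so (3,2) = 3.
1 is placed in row 3, so (3,3) = 2.
Completed grid: 3 2 1 4 / 2 1 4 3 / 4 3 2 1 / 1 4 3 2.

4 3 2 1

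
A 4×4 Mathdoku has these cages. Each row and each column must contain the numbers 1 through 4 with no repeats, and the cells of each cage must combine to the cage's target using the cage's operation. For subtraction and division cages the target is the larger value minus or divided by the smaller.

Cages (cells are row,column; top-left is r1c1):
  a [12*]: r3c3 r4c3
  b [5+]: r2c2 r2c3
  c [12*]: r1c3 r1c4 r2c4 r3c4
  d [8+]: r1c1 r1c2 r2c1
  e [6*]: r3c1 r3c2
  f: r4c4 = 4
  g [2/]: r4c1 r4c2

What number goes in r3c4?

1

Cage f is a single given cell, which forces r4c4 = 4.
The 4 cells of cage c must have product 12, which forces r1c3 = 2.
Cage a's pair has product 12, leaving r3c3 = 4.
4 is placed in row 4; hence r4c3 = 3.
The two cells of cage b must have sum 5, which forces r2c2 = 4.
Column 3 now contains 3, which forces r2c3 = 1.
The 3 cells of cage d must have sum 8; hence r1c1 = 4.
The 3 cells of cage d must have sum 8, leaving r1c2 = 1.
Row 1 already has 1, so r1c4 = 3.
Row 2 already has 1; hence r2c1 = 3.
Column 4 now contains 3; hence r2c4 = 2.
Column 1 already has 3; hence r3c1 = 2.
Row 3 already has 2, leaving r3c2 = 3.
2 is placed in column 4; hence r3c4 = 1.
Column 1 now contains 2; hence r4c1 = 1.
Column 2 now contains 1, so r4c2 = 2.
The full grid is 4 1 2 3 / 3 4 1 2 / 2 3 4 1 / 1 2 3 4.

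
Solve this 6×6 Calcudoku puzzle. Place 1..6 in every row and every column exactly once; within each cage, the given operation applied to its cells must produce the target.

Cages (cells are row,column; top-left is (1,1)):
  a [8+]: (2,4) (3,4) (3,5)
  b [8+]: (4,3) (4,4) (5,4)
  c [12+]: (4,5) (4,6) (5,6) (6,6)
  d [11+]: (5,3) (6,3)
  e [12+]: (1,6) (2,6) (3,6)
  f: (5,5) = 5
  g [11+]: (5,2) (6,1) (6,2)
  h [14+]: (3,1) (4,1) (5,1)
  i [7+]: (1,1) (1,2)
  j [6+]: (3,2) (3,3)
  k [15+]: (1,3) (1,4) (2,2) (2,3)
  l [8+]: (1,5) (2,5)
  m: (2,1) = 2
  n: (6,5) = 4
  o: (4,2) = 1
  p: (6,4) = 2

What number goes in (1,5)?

2

Cage m is given, leaving (2,1) = 2.
Cage o is given; hence (4,2) = 1.
F is a freebie; hence (5,5) = 5.
Cage p is given, leaving (6,4) = 2.
Cage n is given, which forces (6,5) = 4.
The two cells of cage l must have sum 8; hence (1,5) = 2.
Cage l's pair has sum 8; hence (2,5) = 6.
Column 5 now contains 6; hence (4,5) = 3.
Row 5 already has 5, leaving (5,3) = 6.
Cage b needs sum 8, leaving (5,4) = 1.
The two cells of cage d must have sum 11, leaving (6,3) = 5.
Column 5 now contains 3, leaving (3,5) = 1.
Cage b needs sum 8; hence (4,3) = 2.
Cage b needs sum 8; hence (4,4) = 5.
Row 5 now contains 6, so (5,1) = 3.
Cage h needs sum 14; hence (3,1) = 5.
Cage j needs two cells with sum 6, leaving (3,2) = 2.
Column 3 now contains 2, leaving (3,3) = 4.
Row 3 already has 4, so (3,4) = 3.
Row 3 now contains 3, so (3,6) = 6.
5 is placed in row 4; hence (4,1) = 6.
Column 6 already has 6; hence (4,6) = 4.
Column 2 now contains 2; hence (5,2) = 4.
The 4 cells of cage c must have sum 12, so (5,6) = 2.
Column 1 now contains 6, so (6,1) = 1.
Row 6 already has 1, so (6,6) = 3.
Column 1 now contains 1, which forces (1,1) = 4.
Cage i's pair has sum 7, so (1,2) = 3.
Row 1 now contains 3, which forces (1,3) = 1.
3 is placed in column 4; hence (1,4) = 6.
Row 1 now contains 1; hence (1,6) = 5.
Column 2 now contains 4, leaving (2,2) = 5.
Column 3 now contains 1; hence (2,3) = 3.
3 is placed in column 4, so (2,4) = 4.
Column 6 now contains 5, so (2,6) = 1.
Row 6 already has 3; hence (6,2) = 6.
The full grid is 4 3 1 6 2 5 / 2 5 3 4 6 1 / 5 2 4 3 1 6 / 6 1 2 5 3 4 / 3 4 6 1 5 2 / 1 6 5 2 4 3.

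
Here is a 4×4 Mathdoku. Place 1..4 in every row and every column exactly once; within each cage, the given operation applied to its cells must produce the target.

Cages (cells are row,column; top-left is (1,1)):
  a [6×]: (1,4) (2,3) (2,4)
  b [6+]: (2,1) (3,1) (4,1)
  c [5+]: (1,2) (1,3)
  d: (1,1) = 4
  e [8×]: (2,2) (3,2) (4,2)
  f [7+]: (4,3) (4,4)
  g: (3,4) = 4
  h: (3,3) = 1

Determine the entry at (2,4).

D is a freebie, so (1,1) = 4.
H is a freebie; hence (3,3) = 1.
Cage g is given; hence (3,4) = 4.
Column 4 now contains 4, so (4,4) = 3.
The 3 cells of cage a must have product 6; hence (2,3) = 3.
Row 3 now contains 4; hence (3,2) = 2.
Row 4 already has 3, leaving (4,3) = 4.
2 is placed in column 2, leaving (1,2) = 3.
Column 3 already has 3, so (1,3) = 2.
Row 1 now contains 2; hence (1,4) = 1.
The 3 cells of cage e must have product 8, which forces (2,2) = 4.
Column 4 now contains 1, leaving (2,4) = 2.
Row 3 already has 2, leaving (3,1) = 3.
Row 4 already has 4; hence (4,2) = 1.
2 is placed in row 2, which forces (2,1) = 1.
Row 4 already has 1, leaving (4,1) = 2.
Filled in: 4 3 2 1 / 1 4 3 2 / 3 2 1 4 / 2 1 4 3.

2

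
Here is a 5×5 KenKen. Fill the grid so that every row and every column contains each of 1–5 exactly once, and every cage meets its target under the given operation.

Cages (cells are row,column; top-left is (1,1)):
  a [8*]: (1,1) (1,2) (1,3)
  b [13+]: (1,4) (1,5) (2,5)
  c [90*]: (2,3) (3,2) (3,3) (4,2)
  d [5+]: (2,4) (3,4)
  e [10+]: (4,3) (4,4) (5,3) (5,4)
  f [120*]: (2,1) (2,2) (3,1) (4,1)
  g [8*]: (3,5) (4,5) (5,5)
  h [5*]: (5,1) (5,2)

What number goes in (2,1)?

2

In row 1, 3 can only go at (1,5), so (1,5) = 3.
Cage b needs sum 13; hence (1,4) = 5.
The 3 cells of cage b must have sum 13, which forces (2,5) = 5.
In row 2, 1 can only go at (2,4), so (2,4) = 1.
The two cells of cage d must have sum 5, so (3,4) = 4.
The only place for 1 in row 3 is (3,5).
Row 4 needs a 1, and only (4,3) is open for it.
Cage e has sum 10, so (5,3) = 4.
Row 5 now contains 4; hence (5,5) = 2.
Column 3 already has 4; hence (1,3) = 2.
Column 3 now contains 2, so (2,3) = 3.
Column 3 now contains 3, which forces (3,3) = 5.
Cage e has sum 10, which forces (4,4) = 2.
2 is placed in column 5, so (4,5) = 4.
2 is placed in row 5, leaving (5,4) = 3.
Cage f needs product 120; hence (3,1) = 3.
Cage c has product 90, leaving (3,2) = 2.
Cage f needs product 120, which forces (4,1) = 5.
Cage c has product 90, leaving (4,2) = 3.
5 is placed in column 1, so (5,1) = 1.
Row 5 now contains 1, leaving (5,2) = 5.
Column 1 already has 1, so (1,1) = 4.
Cage a needs product 8, so (1,2) = 1.
The 4 cells of cage f must have product 120, so (2,1) = 2.
Column 2 now contains 2, so (2,2) = 4.
Filled in: 4 1 2 5 3 / 2 4 3 1 5 / 3 2 5 4 1 / 5 3 1 2 4 / 1 5 4 3 2.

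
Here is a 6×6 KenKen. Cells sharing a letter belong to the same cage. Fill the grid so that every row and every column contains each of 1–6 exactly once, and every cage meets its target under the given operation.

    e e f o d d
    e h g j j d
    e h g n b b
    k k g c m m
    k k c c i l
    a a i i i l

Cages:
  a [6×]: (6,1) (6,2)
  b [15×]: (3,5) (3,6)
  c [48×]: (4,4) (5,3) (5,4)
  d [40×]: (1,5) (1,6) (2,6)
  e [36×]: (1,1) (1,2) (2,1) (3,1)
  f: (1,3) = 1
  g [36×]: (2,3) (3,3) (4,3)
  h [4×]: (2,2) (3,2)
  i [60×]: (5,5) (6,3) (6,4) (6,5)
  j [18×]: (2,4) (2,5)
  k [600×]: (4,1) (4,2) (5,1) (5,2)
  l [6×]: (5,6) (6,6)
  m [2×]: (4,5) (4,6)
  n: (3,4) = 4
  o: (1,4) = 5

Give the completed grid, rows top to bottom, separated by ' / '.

6 3 1 5 2 4 / 1 4 2 3 6 5 / 2 1 6 4 5 3 / 4 5 3 6 1 2 / 5 6 4 2 3 1 / 3 2 5 1 4 6

F is a freebie; hence (1,3) = 1.
Cage o is a single given cell; hence (1,4) = 5.
Cage n is given; hence (3,4) = 4.
Cage h's pair has product 4; hence (2,2) = 4.
Cage d needs product 40, leaving (2,6) = 5.
Row 3 already has 4, so (3,2) = 1.
Column 6 now contains 5, leaving (3,6) = 3.
The 3 cells of cage c must have product 48, so (5,3) = 4.
The 4 cells of cage e must have product 36, which forces (2,1) = 1.
3 is placed in row 3, so (3,5) = 5.
The 4 cells of cage k must have product 600, which forces (4,1) = 4.
Cage k has product 600, so (4,2) = 5.
Cage k has product 600, so (5,1) = 5.
Cage k needs product 600, so (5,2) = 6.
Row 5 now contains 6; hence (5,4) = 2.
Row 5 now contains 6; hence (5,6) = 1.
1 is placed in column 6, so (6,6) = 6.
Column 4 already has 2, leaving (4,4) = 6.
Cage m's pair has product 2, so (4,5) = 1.
1 is placed in column 6, which forces (4,6) = 2.
1 is placed in row 5; hence (5,5) = 3.
Cage i has product 60; hence (6,3) = 5.
Cage i needs product 60, leaving (6,4) = 1.
Cage i has product 60, so (6,5) = 4.
Column 5 already has 4, leaving (1,5) = 2.
2 is placed in column 6; hence (1,6) = 4.
Column 4 already has 6, so (2,4) = 3.
Column 5 already has 3, leaving (2,5) = 6.
Row 4 now contains 2; hence (4,3) = 3.
The 4 cells of cage e must have product 36; hence (1,1) = 6.
Row 1 already has 2, so (1,2) = 3.
6 is placed in row 2, which forces (2,3) = 2.
The 4 cells of cage e must have product 36; hence (3,1) = 2.
Cage g needs product 36, so (3,3) = 6.
Column 1 now contains 2; hence (6,1) = 3.
Column 2 already has 3; hence (6,2) = 2.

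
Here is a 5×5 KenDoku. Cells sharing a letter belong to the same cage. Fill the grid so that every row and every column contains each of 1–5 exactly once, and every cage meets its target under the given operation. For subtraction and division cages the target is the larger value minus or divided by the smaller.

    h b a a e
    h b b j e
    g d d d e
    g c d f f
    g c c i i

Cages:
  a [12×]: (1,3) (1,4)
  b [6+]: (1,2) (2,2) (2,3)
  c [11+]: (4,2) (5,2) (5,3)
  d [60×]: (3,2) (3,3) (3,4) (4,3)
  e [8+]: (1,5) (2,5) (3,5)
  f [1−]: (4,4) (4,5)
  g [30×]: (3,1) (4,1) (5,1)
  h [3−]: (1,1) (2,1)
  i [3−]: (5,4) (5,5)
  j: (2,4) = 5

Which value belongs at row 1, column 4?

Cage j is given; hence (2,4) = 5.
The only place for 1 in column 1 is (1,1).
Row 1 already has 1, which forces (1,2) = 2.
Row 1 already has 2, which forces (1,5) = 5.
The two cells of cage h must have difference 3; hence (2,1) = 4.
Row 2 needs a 2, and only (2,5) is open for it.
Column 5 now contains 2, which forces (3,5) = 1.
Column 5 now contains 1; hence (5,5) = 4.
4 is placed in column 5, which forces (4,5) = 3.
4 is placed in row 5, so (5,4) = 1.
The 3 cells of cage c must have sum 11, so (4,2) = 4.
Row 4 now contains 4, so (4,4) = 2.
Row 5 now contains 1, which forces (5,2) = 5.
Cage c needs sum 11, leaving (5,3) = 2.
Cage g needs product 30; hence (3,1) = 2.
Column 2 now contains 5, so (3,2) = 3.
Cage d needs product 60, which forces (3,3) = 5.
The 4 cells of cage d must have product 60, leaving (3,4) = 4.
2 is placed in row 4, so (4,1) = 5.
2 is placed in row 4, which forces (4,3) = 1.
2 is placed in row 5, leaving (5,1) = 3.
Cage a's pair has product 12, leaving (1,3) = 4.
Column 4 already has 4; hence (1,4) = 3.
3 is placed in column 2, which forces (2,2) = 1.
Column 3 already has 1, leaving (2,3) = 3.
Filled in: 1 2 4 3 5 / 4 1 3 5 2 / 2 3 5 4 1 / 5 4 1 2 3 / 3 5 2 1 4.

3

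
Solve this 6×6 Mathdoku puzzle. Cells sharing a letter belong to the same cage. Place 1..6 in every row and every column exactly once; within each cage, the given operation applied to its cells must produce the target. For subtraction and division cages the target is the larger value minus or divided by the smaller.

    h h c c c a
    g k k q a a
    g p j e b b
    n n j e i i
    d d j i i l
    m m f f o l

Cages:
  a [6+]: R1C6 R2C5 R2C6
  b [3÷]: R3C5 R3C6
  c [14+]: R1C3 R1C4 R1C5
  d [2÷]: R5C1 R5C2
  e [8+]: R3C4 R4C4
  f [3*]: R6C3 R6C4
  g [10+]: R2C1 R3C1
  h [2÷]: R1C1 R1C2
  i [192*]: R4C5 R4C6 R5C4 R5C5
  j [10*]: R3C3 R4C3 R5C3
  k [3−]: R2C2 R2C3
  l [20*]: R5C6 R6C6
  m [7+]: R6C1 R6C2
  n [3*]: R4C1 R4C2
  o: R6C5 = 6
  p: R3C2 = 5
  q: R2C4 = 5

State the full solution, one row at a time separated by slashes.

Cage q is a single given cell, which forces R2C4 = 5.
Cage p is given, leaving R3C2 = 5.
Cage o is given, leaving R6C5 = 6.
The only place for 4 in row 3 is R3C1.
Column 1 already has 4, which forces R2C1 = 6.
In row 1, 4 can only go at R1C2, so R1C2 = 4.
Cage h's pair has quotient 2; hence R1C1 = 2.
4 is placed in column 2; hence R2C2 = 1.
Cage k needs two cells with difference 3; hence R2C3 = 4.
Column 2 already has 1, which forces R4C2 = 3.
Cage m needs two cells with sum 7, so R6C1 = 5.
4 is placed in column 2, so R6C2 = 2.
5 is placed in row 6, which forces R6C6 = 4.
The 3 cells of cage a must have sum 6, so R1C6 = 1.
Row 4 now contains 3; hence R4C1 = 1.
Cage i needs product 192; hence R4C5 = 4.
Column 6 now contains 4, so R4C6 = 6.
Cage d's pair has quotient 2, leaving R5C1 = 3.
Column 2 already has 2, leaving R5C2 = 6.
Cage i needs product 192; hence R5C4 = 4.
Cage i needs product 192, which forces R5C5 = 2.
Column 6 now contains 4, leaving R5C6 = 5.
Column 5 now contains 2, which forces R2C5 = 3.
Cage a has sum 6; hence R2C6 = 2.
Cage j has product 10, which forces R3C3 = 2.
Cage e needs two cells with sum 8, which forces R3C4 = 6.
Cage b needs two cells with quotient 3; hence R3C5 = 1.
6 is placed in column 6, which forces R3C6 = 3.
Cage j needs product 10; hence R4C3 = 5.
Row 4 now contains 6, which forces R4C4 = 2.
Row 5 already has 5, so R5C3 = 1.
Column 3 already has 1, leaving R6C3 = 3.
Row 6 now contains 3, so R6C4 = 1.
3 is placed in column 3; hence R1C3 = 6.
Column 4 already has 6, which forces R1C4 = 3.
3 is placed in column 5, so R1C5 = 5.

2 4 6 3 5 1 / 6 1 4 5 3 2 / 4 5 2 6 1 3 / 1 3 5 2 4 6 / 3 6 1 4 2 5 / 5 2 3 1 6 4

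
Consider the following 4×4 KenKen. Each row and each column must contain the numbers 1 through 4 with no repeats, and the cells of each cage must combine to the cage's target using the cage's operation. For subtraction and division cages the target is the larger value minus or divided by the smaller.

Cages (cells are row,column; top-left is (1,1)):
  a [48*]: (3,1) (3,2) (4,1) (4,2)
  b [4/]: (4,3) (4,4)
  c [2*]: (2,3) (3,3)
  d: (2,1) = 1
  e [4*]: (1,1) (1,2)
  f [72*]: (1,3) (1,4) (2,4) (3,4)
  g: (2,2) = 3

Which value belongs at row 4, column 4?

The 4 cells of cage f must have product 72; hence (1,3) = 3.
D is a freebie, so (2,1) = 1.
Cage g is given, which forces (2,2) = 3.
Row 2 already has 1, leaving (2,3) = 2.
Row 2 now contains 2, leaving (2,4) = 4.
Column 3 now contains 2; hence (3,3) = 1.
1 is placed in column 3; hence (4,3) = 4.
Column 4 already has 4, leaving (4,4) = 1.
Column 1 already has 1; hence (1,1) = 4.
Cage e's pair has product 4, leaving (1,2) = 1.
Column 4 already has 4; hence (1,4) = 2.
The 4 cells of cage a must have product 48, so (3,1) = 2.
The 4 cells of cage a must have product 48, so (3,2) = 4.
Cage f has product 72, leaving (3,4) = 3.
Cage a needs product 48, so (4,1) = 3.
Row 4 already has 1, so (4,2) = 2.
The full grid is 4 1 3 2 / 1 3 2 4 / 2 4 1 3 / 3 2 4 1.

1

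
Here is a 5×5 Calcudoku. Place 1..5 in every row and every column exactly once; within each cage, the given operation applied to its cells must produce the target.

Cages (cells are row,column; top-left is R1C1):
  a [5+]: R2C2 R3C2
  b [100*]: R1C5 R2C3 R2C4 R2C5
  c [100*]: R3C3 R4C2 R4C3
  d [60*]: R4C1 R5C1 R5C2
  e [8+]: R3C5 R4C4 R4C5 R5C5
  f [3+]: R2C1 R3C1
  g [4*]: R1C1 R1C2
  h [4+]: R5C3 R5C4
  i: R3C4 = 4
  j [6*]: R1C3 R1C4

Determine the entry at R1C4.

3

Cage b has product 100; hence R1C5 = 5.
Cage c needs product 100; hence R3C3 = 5.
Cage i is a single given cell, which forces R3C4 = 4.
Cage c needs product 100, leaving R4C2 = 5.
Cage c needs product 100, which forces R4C3 = 4.
4 is placed in column 3, leaving R2C3 = 1.
Cage b needs product 100, which forces R2C4 = 5.
Cage b needs product 100, which forces R2C5 = 4.
Row 4 now contains 4, which forces R4C1 = 3.
Cage d needs product 60, so R5C1 = 5.
Cage d needs product 60, leaving R5C2 = 4.
Column 3 already has 1; hence R5C3 = 3.
Row 5 now contains 3, which forces R5C4 = 1.
Row 5 now contains 1, which forces R5C5 = 2.
Cage g needs two cells with product 4, which forces R1C1 = 4.
Column 2 now contains 4, leaving R1C2 = 1.
Column 3 already has 3, leaving R1C3 = 2.
The two cells of cage j must have product 6, leaving R1C4 = 3.
1 is placed in row 2, which forces R2C1 = 2.
Row 2 already has 2, so R2C2 = 3.
The two cells of cage f must have sum 3; hence R3C1 = 1.
Column 2 already has 3, so R3C2 = 2.
The 4 cells of cage e must have sum 8, so R3C5 = 3.
Column 4 already has 1; hence R4C4 = 2.
Column 5 now contains 2, which forces R4C5 = 1.
The full grid is 4 1 2 3 5 / 2 3 1 5 4 / 1 2 5 4 3 / 3 5 4 2 1 / 5 4 3 1 2.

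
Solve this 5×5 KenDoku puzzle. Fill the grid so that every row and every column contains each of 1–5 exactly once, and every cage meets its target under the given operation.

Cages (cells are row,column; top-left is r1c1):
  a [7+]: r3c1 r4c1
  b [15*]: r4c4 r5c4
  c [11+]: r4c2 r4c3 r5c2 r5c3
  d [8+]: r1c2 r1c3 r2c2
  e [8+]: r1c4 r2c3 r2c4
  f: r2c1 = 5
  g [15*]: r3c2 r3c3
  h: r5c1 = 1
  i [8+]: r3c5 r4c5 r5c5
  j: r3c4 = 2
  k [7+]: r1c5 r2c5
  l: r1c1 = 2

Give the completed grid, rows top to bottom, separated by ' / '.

Cage l is given, so r1c1 = 2.
Cage f is given, leaving r2c1 = 5.
Cage j is given; hence r3c4 = 2.
Cage h is a single given cell, leaving r5c1 = 1.
Row 3 needs a 1, and only r3c5 is open for it.
In row 3, 4 can only go at r3c1, so r3c1 = 4.
4 is placed in column 1, leaving r4c1 = 3.
Row 4 already has 3, which forces r4c4 = 5.
Column 4 already has 5, which forces r5c4 = 3.
The 3 cells of cage e must have sum 8, so r2c3 = 3.
3 is placed in column 3, which forces r3c3 = 5.
The 3 cells of cage i must have sum 8, so r4c5 = 2.
Cage i needs sum 8, so r5c5 = 5.
The two cells of cage k must have sum 7, leaving r1c5 = 3.
Column 5 now contains 2; hence r2c5 = 4.
5 is placed in row 3, leaving r3c2 = 3.
Row 1 now contains 3, so r1c2 = 5.
Cage d needs sum 8, which forces r1c3 = 1.
Cage e has sum 8, which forces r1c4 = 4.
Cage d has sum 8, leaving r2c2 = 2.
4 is placed in row 2, which forces r2c4 = 1.
Column 3 already has 1, leaving r4c3 = 4.
Column 2 already has 2, leaving r5c2 = 4.
Column 3 already has 4, which forces r5c3 = 2.
4 is placed in row 4, leaving r4c2 = 1.

2 5 1 4 3 / 5 2 3 1 4 / 4 3 5 2 1 / 3 1 4 5 2 / 1 4 2 3 5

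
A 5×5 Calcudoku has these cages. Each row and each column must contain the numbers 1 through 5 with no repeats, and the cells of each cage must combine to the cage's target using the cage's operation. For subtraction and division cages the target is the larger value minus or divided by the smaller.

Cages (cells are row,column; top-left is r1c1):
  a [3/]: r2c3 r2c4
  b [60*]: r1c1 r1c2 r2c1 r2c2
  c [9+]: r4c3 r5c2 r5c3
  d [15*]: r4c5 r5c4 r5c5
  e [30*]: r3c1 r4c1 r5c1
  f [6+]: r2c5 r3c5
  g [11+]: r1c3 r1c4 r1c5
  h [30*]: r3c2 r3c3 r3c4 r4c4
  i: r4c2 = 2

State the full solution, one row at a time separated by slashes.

1 3 2 4 5 / 4 5 3 1 2 / 3 1 5 2 4 / 5 2 4 3 1 / 2 4 1 5 3

Cage i is given, which forces r4c2 = 2.
Row 2 needs a 2, and only r2c5 is open for it.
The two cells of cage f must have sum 6, so r3c5 = 4.
Column 5 now contains 4, so r1c5 = 5.
Cage d has product 15, so r5c4 = 5.
The only place for 4 in row 4 is r4c3.
Column 3 now contains 4; hence r1c3 = 2.
The 3 cells of cage g must have sum 11, so r1c4 = 4.
Column 3 already has 2, leaving r5c3 = 1.
1 is placed in row 5, so r5c5 = 3.
Column 3 now contains 1, which forces r2c3 = 3.
Cage a's pair has quotient 3, leaving r2c4 = 1.
Column 3 now contains 3, which forces r3c3 = 5.
Cage h needs product 30, so r3c4 = 2.
Column 4 already has 1, leaving r4c4 = 3.
Column 5 already has 3, leaving r4c5 = 1.
3 is placed in row 5, which forces r5c1 = 2.
3 is placed in row 5; hence r5c2 = 4.
Cage b needs product 60, which forces r2c1 = 4.
4 is placed in column 2, leaving r2c2 = 5.
Row 3 already has 5; hence r3c1 = 3.
Cage h needs product 30, which forces r3c2 = 1.
Row 4 now contains 3, so r4c1 = 5.
Column 1 now contains 3; hence r1c1 = 1.
Column 2 already has 1, so r1c2 = 3.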